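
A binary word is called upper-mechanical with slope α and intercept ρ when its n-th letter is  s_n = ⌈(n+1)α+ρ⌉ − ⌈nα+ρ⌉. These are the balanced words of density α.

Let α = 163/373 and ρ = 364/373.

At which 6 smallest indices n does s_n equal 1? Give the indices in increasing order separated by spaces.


n=0: ⌈527/373⌉−⌈364/373⌉ = 2−1 = 1  ← one
n=1: ⌈690/373⌉−⌈527/373⌉ = 2−2 = 0
n=2: ⌈853/373⌉−⌈690/373⌉ = 3−2 = 1  ← one
n=3: ⌈1016/373⌉−⌈853/373⌉ = 3−3 = 0
n=4: ⌈1179/373⌉−⌈1016/373⌉ = 4−3 = 1  ← one
n=5: ⌈1342/373⌉−⌈1179/373⌉ = 4−4 = 0
n=6: ⌈1505/373⌉−⌈1342/373⌉ = 5−4 = 1  ← one
n=7: ⌈1668/373⌉−⌈1505/373⌉ = 5−5 = 0
n=8: ⌈1831/373⌉−⌈1668/373⌉ = 5−5 = 0
n=9: ⌈1994/373⌉−⌈1831/373⌉ = 6−5 = 1  ← one
n=10: ⌈2157/373⌉−⌈1994/373⌉ = 6−6 = 0
n=11: ⌈2320/373⌉−⌈2157/373⌉ = 7−6 = 1  ← one
positions of the first 6 ones: 0 2 4 6 9 11

0 2 4 6 9 11


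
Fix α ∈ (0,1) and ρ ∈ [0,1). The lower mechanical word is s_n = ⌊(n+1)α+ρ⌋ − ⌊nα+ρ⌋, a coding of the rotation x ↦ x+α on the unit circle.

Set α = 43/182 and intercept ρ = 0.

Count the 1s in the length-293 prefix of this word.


#1s = Σ_{n=0}^{292} s_n = Σ_{n=0}^{292} (⌊(n+1)α+ρ⌋ − ⌊nα+ρ⌋)
the sum telescopes: every ⌊nα+ρ⌋ with 0 < n < 293 appears once with + and once with −, leaving ⌊293α+ρ⌋ − ⌊0·α+ρ⌋
293α + ρ = (293·43) / 182 = 12599/182
ρ = 0/182
⌊12599/182⌋ = 69,  ⌊0/182⌋ = 0
#1s = 69 − 0 = 69

69


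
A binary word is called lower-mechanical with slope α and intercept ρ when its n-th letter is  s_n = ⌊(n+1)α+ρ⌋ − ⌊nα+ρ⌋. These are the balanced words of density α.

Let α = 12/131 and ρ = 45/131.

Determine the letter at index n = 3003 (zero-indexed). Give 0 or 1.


0

(n+1)α + ρ = (3004·12 + 45) / 131 = 36093/131
nα + ρ     = (3003·12 + 45) / 131 = 36081/131
⌊36093/131⌋ = 275,  ⌊36081/131⌋ = 275
s_{3003} = 275 − 275 = 0


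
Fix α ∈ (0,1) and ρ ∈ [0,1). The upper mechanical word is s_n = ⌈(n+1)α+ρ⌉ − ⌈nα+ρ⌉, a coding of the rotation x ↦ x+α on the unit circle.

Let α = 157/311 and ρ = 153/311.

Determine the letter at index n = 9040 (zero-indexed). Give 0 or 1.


(n+1)α + ρ = (9041·157 + 153) / 311 = 1419590/311
nα + ρ     = (9040·157 + 153) / 311 = 1419433/311
⌈1419590/311⌉ = 4565,  ⌈1419433/311⌉ = 4565
s_{9040} = 4565 − 4565 = 0

0


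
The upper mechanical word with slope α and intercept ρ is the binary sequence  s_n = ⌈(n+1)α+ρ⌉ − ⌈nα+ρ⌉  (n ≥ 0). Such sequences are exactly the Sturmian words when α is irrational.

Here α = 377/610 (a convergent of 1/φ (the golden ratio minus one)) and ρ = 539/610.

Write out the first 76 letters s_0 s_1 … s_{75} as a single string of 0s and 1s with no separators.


n=0: ⌈(1·377+539)/610⌉ − ⌈(0·377+539)/610⌉ = ⌈916/610⌉ − ⌈539/610⌉ = 2 − 1 = 1
n=1: ⌈(2·377+539)/610⌉ − ⌈(1·377+539)/610⌉ = ⌈1293/610⌉ − ⌈916/610⌉ = 3 − 2 = 1
n=2: ⌈(3·377+539)/610⌉ − ⌈(2·377+539)/610⌉ = ⌈1670/610⌉ − ⌈1293/610⌉ = 3 − 3 = 0
n=3: ⌈(4·377+539)/610⌉ − ⌈(3·377+539)/610⌉ = ⌈2047/610⌉ − ⌈1670/610⌉ = 4 − 3 = 1
n=4: ⌈(5·377+539)/610⌉ − ⌈(4·377+539)/610⌉ = ⌈2424/610⌉ − ⌈2047/610⌉ = 4 − 4 = 0
n=5: ⌈(6·377+539)/610⌉ − ⌈(5·377+539)/610⌉ = ⌈2801/610⌉ − ⌈2424/610⌉ = 5 − 4 = 1
n=6: ⌈(7·377+539)/610⌉ − ⌈(6·377+539)/610⌉ = ⌈3178/610⌉ − ⌈2801/610⌉ = 6 − 5 = 1
n=7: ⌈(8·377+539)/610⌉ − ⌈(7·377+539)/610⌉ = ⌈3555/610⌉ − ⌈3178/610⌉ = 6 − 6 = 0
n=8: ⌈(9·377+539)/610⌉ − ⌈(8·377+539)/610⌉ = ⌈3932/610⌉ − ⌈3555/610⌉ = 7 − 6 = 1
n=9: ⌈(10·377+539)/610⌉ − ⌈(9·377+539)/610⌉ = ⌈4309/610⌉ − ⌈3932/610⌉ = 8 − 7 = 1
n=10: ⌈(11·377+539)/610⌉ − ⌈(10·377+539)/610⌉ = ⌈4686/610⌉ − ⌈4309/610⌉ = 8 − 8 = 0
n=11: ⌈(12·377+539)/610⌉ − ⌈(11·377+539)/610⌉ = ⌈5063/610⌉ − ⌈4686/610⌉ = 9 − 8 = 1
n=12: ⌈(13·377+539)/610⌉ − ⌈(12·377+539)/610⌉ = ⌈5440/610⌉ − ⌈5063/610⌉ = 9 − 9 = 0
n=13: ⌈(14·377+539)/610⌉ − ⌈(13·377+539)/610⌉ = ⌈5817/610⌉ − ⌈5440/610⌉ = 10 − 9 = 1
n=14: ⌈(15·377+539)/610⌉ − ⌈(14·377+539)/610⌉ = ⌈6194/610⌉ − ⌈5817/610⌉ = 11 − 10 = 1
n=15: ⌈(16·377+539)/610⌉ − ⌈(15·377+539)/610⌉ = ⌈6571/610⌉ − ⌈6194/610⌉ = 11 − 11 = 0
n=16: ⌈(17·377+539)/610⌉ − ⌈(16·377+539)/610⌉ = ⌈6948/610⌉ − ⌈6571/610⌉ = 12 − 11 = 1
n=17: ⌈(18·377+539)/610⌉ − ⌈(17·377+539)/610⌉ = ⌈7325/610⌉ − ⌈6948/610⌉ = 13 − 12 = 1
n=18: ⌈(19·377+539)/610⌉ − ⌈(18·377+539)/610⌉ = ⌈7702/610⌉ − ⌈7325/610⌉ = 13 − 13 = 0
n=19: ⌈(20·377+539)/610⌉ − ⌈(19·377+539)/610⌉ = ⌈8079/610⌉ − ⌈7702/610⌉ = 14 − 13 = 1
n=20: ⌈(21·377+539)/610⌉ − ⌈(20·377+539)/610⌉ = ⌈8456/610⌉ − ⌈8079/610⌉ = 14 − 14 = 0
n=21: ⌈(22·377+539)/610⌉ − ⌈(21·377+539)/610⌉ = ⌈8833/610⌉ − ⌈8456/610⌉ = 15 − 14 = 1
n=22: ⌈(23·377+539)/610⌉ − ⌈(22·377+539)/610⌉ = ⌈9210/610⌉ − ⌈8833/610⌉ = 16 − 15 = 1
n=23: ⌈(24·377+539)/610⌉ − ⌈(23·377+539)/610⌉ = ⌈9587/610⌉ − ⌈9210/610⌉ = 16 − 16 = 0
n=24: ⌈(25·377+539)/610⌉ − ⌈(24·377+539)/610⌉ = ⌈9964/610⌉ − ⌈9587/610⌉ = 17 − 16 = 1
n=25: ⌈(26·377+539)/610⌉ − ⌈(25·377+539)/610⌉ = ⌈10341/610⌉ − ⌈9964/610⌉ = 17 − 17 = 0
n=26: ⌈(27·377+539)/610⌉ − ⌈(26·377+539)/610⌉ = ⌈10718/610⌉ − ⌈10341/610⌉ = 18 − 17 = 1
n=27: ⌈(28·377+539)/610⌉ − ⌈(27·377+539)/610⌉ = ⌈11095/610⌉ − ⌈10718/610⌉ = 19 − 18 = 1
n=28: ⌈(29·377+539)/610⌉ − ⌈(28·377+539)/610⌉ = ⌈11472/610⌉ − ⌈11095/610⌉ = 19 − 19 = 0
n=29: ⌈(30·377+539)/610⌉ − ⌈(29·377+539)/610⌉ = ⌈11849/610⌉ − ⌈11472/610⌉ = 20 − 19 = 1
n=30: ⌈(31·377+539)/610⌉ − ⌈(30·377+539)/610⌉ = ⌈12226/610⌉ − ⌈11849/610⌉ = 21 − 20 = 1
n=31: ⌈(32·377+539)/610⌉ − ⌈(31·377+539)/610⌉ = ⌈12603/610⌉ − ⌈12226/610⌉ = 21 − 21 = 0
n=32: ⌈(33·377+539)/610⌉ − ⌈(32·377+539)/610⌉ = ⌈12980/610⌉ − ⌈12603/610⌉ = 22 − 21 = 1
n=33: ⌈(34·377+539)/610⌉ − ⌈(33·377+539)/610⌉ = ⌈13357/610⌉ − ⌈12980/610⌉ = 22 − 22 = 0
n=34: ⌈(35·377+539)/610⌉ − ⌈(34·377+539)/610⌉ = ⌈13734/610⌉ − ⌈13357/610⌉ = 23 − 22 = 1
n=35: ⌈(36·377+539)/610⌉ − ⌈(35·377+539)/610⌉ = ⌈14111/610⌉ − ⌈13734/610⌉ = 24 − 23 = 1
n=36: ⌈(37·377+539)/610⌉ − ⌈(36·377+539)/610⌉ = ⌈14488/610⌉ − ⌈14111/610⌉ = 24 − 24 = 0
n=37: ⌈(38·377+539)/610⌉ − ⌈(37·377+539)/610⌉ = ⌈14865/610⌉ − ⌈14488/610⌉ = 25 − 24 = 1
n=38: ⌈(39·377+539)/610⌉ − ⌈(38·377+539)/610⌉ = ⌈15242/610⌉ − ⌈14865/610⌉ = 25 − 25 = 0
n=39: ⌈(40·377+539)/610⌉ − ⌈(39·377+539)/610⌉ = ⌈15619/610⌉ − ⌈15242/610⌉ = 26 − 25 = 1
n=40: ⌈(41·377+539)/610⌉ − ⌈(40·377+539)/610⌉ = ⌈15996/610⌉ − ⌈15619/610⌉ = 27 − 26 = 1
n=41: ⌈(42·377+539)/610⌉ − ⌈(41·377+539)/610⌉ = ⌈16373/610⌉ − ⌈15996/610⌉ = 27 − 27 = 0
n=42: ⌈(43·377+539)/610⌉ − ⌈(42·377+539)/610⌉ = ⌈16750/610⌉ − ⌈16373/610⌉ = 28 − 27 = 1
n=43: ⌈(44·377+539)/610⌉ − ⌈(43·377+539)/610⌉ = ⌈17127/610⌉ − ⌈16750/610⌉ = 29 − 28 = 1
n=44: ⌈(45·377+539)/610⌉ − ⌈(44·377+539)/610⌉ = ⌈17504/610⌉ − ⌈17127/610⌉ = 29 − 29 = 0
n=45: ⌈(46·377+539)/610⌉ − ⌈(45·377+539)/610⌉ = ⌈17881/610⌉ − ⌈17504/610⌉ = 30 − 29 = 1
n=46: ⌈(47·377+539)/610⌉ − ⌈(46·377+539)/610⌉ = ⌈18258/610⌉ − ⌈17881/610⌉ = 30 − 30 = 0
n=47: ⌈(48·377+539)/610⌉ − ⌈(47·377+539)/610⌉ = ⌈18635/610⌉ − ⌈18258/610⌉ = 31 − 30 = 1
n=48: ⌈(49·377+539)/610⌉ − ⌈(48·377+539)/610⌉ = ⌈19012/610⌉ − ⌈18635/610⌉ = 32 − 31 = 1
n=49: ⌈(50·377+539)/610⌉ − ⌈(49·377+539)/610⌉ = ⌈19389/610⌉ − ⌈19012/610⌉ = 32 − 32 = 0
n=50: ⌈(51·377+539)/610⌉ − ⌈(50·377+539)/610⌉ = ⌈19766/610⌉ − ⌈19389/610⌉ = 33 − 32 = 1
n=51: ⌈(52·377+539)/610⌉ − ⌈(51·377+539)/610⌉ = ⌈20143/610⌉ − ⌈19766/610⌉ = 34 − 33 = 1
n=52: ⌈(53·377+539)/610⌉ − ⌈(52·377+539)/610⌉ = ⌈20520/610⌉ − ⌈20143/610⌉ = 34 − 34 = 0
n=53: ⌈(54·377+539)/610⌉ − ⌈(53·377+539)/610⌉ = ⌈20897/610⌉ − ⌈20520/610⌉ = 35 − 34 = 1
n=54: ⌈(55·377+539)/610⌉ − ⌈(54·377+539)/610⌉ = ⌈21274/610⌉ − ⌈20897/610⌉ = 35 − 35 = 0
n=55: ⌈(56·377+539)/610⌉ − ⌈(55·377+539)/610⌉ = ⌈21651/610⌉ − ⌈21274/610⌉ = 36 − 35 = 1
n=56: ⌈(57·377+539)/610⌉ − ⌈(56·377+539)/610⌉ = ⌈22028/610⌉ − ⌈21651/610⌉ = 37 − 36 = 1
n=57: ⌈(58·377+539)/610⌉ − ⌈(57·377+539)/610⌉ = ⌈22405/610⌉ − ⌈22028/610⌉ = 37 − 37 = 0
n=58: ⌈(59·377+539)/610⌉ − ⌈(58·377+539)/610⌉ = ⌈22782/610⌉ − ⌈22405/610⌉ = 38 − 37 = 1
n=59: ⌈(60·377+539)/610⌉ − ⌈(59·377+539)/610⌉ = ⌈23159/610⌉ − ⌈22782/610⌉ = 38 − 38 = 0
n=60: ⌈(61·377+539)/610⌉ − ⌈(60·377+539)/610⌉ = ⌈23536/610⌉ − ⌈23159/610⌉ = 39 − 38 = 1
n=61: ⌈(62·377+539)/610⌉ − ⌈(61·377+539)/610⌉ = ⌈23913/610⌉ − ⌈23536/610⌉ = 40 − 39 = 1
n=62: ⌈(63·377+539)/610⌉ − ⌈(62·377+539)/610⌉ = ⌈24290/610⌉ − ⌈23913/610⌉ = 40 − 40 = 0
n=63: ⌈(64·377+539)/610⌉ − ⌈(63·377+539)/610⌉ = ⌈24667/610⌉ − ⌈24290/610⌉ = 41 − 40 = 1
n=64: ⌈(65·377+539)/610⌉ − ⌈(64·377+539)/610⌉ = ⌈25044/610⌉ − ⌈24667/610⌉ = 42 − 41 = 1
n=65: ⌈(66·377+539)/610⌉ − ⌈(65·377+539)/610⌉ = ⌈25421/610⌉ − ⌈25044/610⌉ = 42 − 42 = 0
n=66: ⌈(67·377+539)/610⌉ − ⌈(66·377+539)/610⌉ = ⌈25798/610⌉ − ⌈25421/610⌉ = 43 − 42 = 1
n=67: ⌈(68·377+539)/610⌉ − ⌈(67·377+539)/610⌉ = ⌈26175/610⌉ − ⌈25798/610⌉ = 43 − 43 = 0
n=68: ⌈(69·377+539)/610⌉ − ⌈(68·377+539)/610⌉ = ⌈26552/610⌉ − ⌈26175/610⌉ = 44 − 43 = 1
n=69: ⌈(70·377+539)/610⌉ − ⌈(69·377+539)/610⌉ = ⌈26929/610⌉ − ⌈26552/610⌉ = 45 − 44 = 1
n=70: ⌈(71·377+539)/610⌉ − ⌈(70·377+539)/610⌉ = ⌈27306/610⌉ − ⌈26929/610⌉ = 45 − 45 = 0
n=71: ⌈(72·377+539)/610⌉ − ⌈(71·377+539)/610⌉ = ⌈27683/610⌉ − ⌈27306/610⌉ = 46 − 45 = 1
n=72: ⌈(73·377+539)/610⌉ − ⌈(72·377+539)/610⌉ = ⌈28060/610⌉ − ⌈27683/610⌉ = 46 − 46 = 0
n=73: ⌈(74·377+539)/610⌉ − ⌈(73·377+539)/610⌉ = ⌈28437/610⌉ − ⌈28060/610⌉ = 47 − 46 = 1
n=74: ⌈(75·377+539)/610⌉ − ⌈(74·377+539)/610⌉ = ⌈28814/610⌉ − ⌈28437/610⌉ = 48 − 47 = 1
n=75: ⌈(76·377+539)/610⌉ − ⌈(75·377+539)/610⌉ = ⌈29191/610⌉ − ⌈28814/610⌉ = 48 − 48 = 0

1101011011010110110101101011011010110101101101011011010110101101101011010110


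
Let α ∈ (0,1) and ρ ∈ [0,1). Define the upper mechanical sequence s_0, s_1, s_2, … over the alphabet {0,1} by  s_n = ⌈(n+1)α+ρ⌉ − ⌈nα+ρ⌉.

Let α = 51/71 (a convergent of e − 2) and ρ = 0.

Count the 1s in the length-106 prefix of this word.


77

#1s = Σ_{n=0}^{105} s_n = Σ_{n=0}^{105} (⌈(n+1)α+ρ⌉ − ⌈nα+ρ⌉)
the sum telescopes: every ⌈nα+ρ⌉ with 0 < n < 106 appears once with + and once with −, leaving ⌈106α+ρ⌉ − ⌈0·α+ρ⌉
106α + ρ = (106·51) / 71 = 5406/71
ρ = 0/71
⌈5406/71⌉ = 77,  ⌈0/71⌉ = 0
#1s = 77 − 0 = 77


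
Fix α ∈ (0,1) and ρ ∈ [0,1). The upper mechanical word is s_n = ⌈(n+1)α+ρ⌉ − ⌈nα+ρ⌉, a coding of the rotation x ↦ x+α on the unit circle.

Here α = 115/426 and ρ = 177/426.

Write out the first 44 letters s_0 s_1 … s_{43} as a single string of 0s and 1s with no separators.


n=0: ⌈(1·115+177)/426⌉ − ⌈(0·115+177)/426⌉ = ⌈292/426⌉ − ⌈177/426⌉ = 1 − 1 = 0
n=1: ⌈(2·115+177)/426⌉ − ⌈(1·115+177)/426⌉ = ⌈407/426⌉ − ⌈292/426⌉ = 1 − 1 = 0
n=2: ⌈(3·115+177)/426⌉ − ⌈(2·115+177)/426⌉ = ⌈522/426⌉ − ⌈407/426⌉ = 2 − 1 = 1
n=3: ⌈(4·115+177)/426⌉ − ⌈(3·115+177)/426⌉ = ⌈637/426⌉ − ⌈522/426⌉ = 2 − 2 = 0
n=4: ⌈(5·115+177)/426⌉ − ⌈(4·115+177)/426⌉ = ⌈752/426⌉ − ⌈637/426⌉ = 2 − 2 = 0
n=5: ⌈(6·115+177)/426⌉ − ⌈(5·115+177)/426⌉ = ⌈867/426⌉ − ⌈752/426⌉ = 3 − 2 = 1
n=6: ⌈(7·115+177)/426⌉ − ⌈(6·115+177)/426⌉ = ⌈982/426⌉ − ⌈867/426⌉ = 3 − 3 = 0
n=7: ⌈(8·115+177)/426⌉ − ⌈(7·115+177)/426⌉ = ⌈1097/426⌉ − ⌈982/426⌉ = 3 − 3 = 0
n=8: ⌈(9·115+177)/426⌉ − ⌈(8·115+177)/426⌉ = ⌈1212/426⌉ − ⌈1097/426⌉ = 3 − 3 = 0
n=9: ⌈(10·115+177)/426⌉ − ⌈(9·115+177)/426⌉ = ⌈1327/426⌉ − ⌈1212/426⌉ = 4 − 3 = 1
n=10: ⌈(11·115+177)/426⌉ − ⌈(10·115+177)/426⌉ = ⌈1442/426⌉ − ⌈1327/426⌉ = 4 − 4 = 0
n=11: ⌈(12·115+177)/426⌉ − ⌈(11·115+177)/426⌉ = ⌈1557/426⌉ − ⌈1442/426⌉ = 4 − 4 = 0
n=12: ⌈(13·115+177)/426⌉ − ⌈(12·115+177)/426⌉ = ⌈1672/426⌉ − ⌈1557/426⌉ = 4 − 4 = 0
n=13: ⌈(14·115+177)/426⌉ − ⌈(13·115+177)/426⌉ = ⌈1787/426⌉ − ⌈1672/426⌉ = 5 − 4 = 1
n=14: ⌈(15·115+177)/426⌉ − ⌈(14·115+177)/426⌉ = ⌈1902/426⌉ − ⌈1787/426⌉ = 5 − 5 = 0
n=15: ⌈(16·115+177)/426⌉ − ⌈(15·115+177)/426⌉ = ⌈2017/426⌉ − ⌈1902/426⌉ = 5 − 5 = 0
n=16: ⌈(17·115+177)/426⌉ − ⌈(16·115+177)/426⌉ = ⌈2132/426⌉ − ⌈2017/426⌉ = 6 − 5 = 1
n=17: ⌈(18·115+177)/426⌉ − ⌈(17·115+177)/426⌉ = ⌈2247/426⌉ − ⌈2132/426⌉ = 6 − 6 = 0
n=18: ⌈(19·115+177)/426⌉ − ⌈(18·115+177)/426⌉ = ⌈2362/426⌉ − ⌈2247/426⌉ = 6 − 6 = 0
n=19: ⌈(20·115+177)/426⌉ − ⌈(19·115+177)/426⌉ = ⌈2477/426⌉ − ⌈2362/426⌉ = 6 − 6 = 0
n=20: ⌈(21·115+177)/426⌉ − ⌈(20·115+177)/426⌉ = ⌈2592/426⌉ − ⌈2477/426⌉ = 7 − 6 = 1
n=21: ⌈(22·115+177)/426⌉ − ⌈(21·115+177)/426⌉ = ⌈2707/426⌉ − ⌈2592/426⌉ = 7 − 7 = 0
n=22: ⌈(23·115+177)/426⌉ − ⌈(22·115+177)/426⌉ = ⌈2822/426⌉ − ⌈2707/426⌉ = 7 − 7 = 0
n=23: ⌈(24·115+177)/426⌉ − ⌈(23·115+177)/426⌉ = ⌈2937/426⌉ − ⌈2822/426⌉ = 7 − 7 = 0
n=24: ⌈(25·115+177)/426⌉ − ⌈(24·115+177)/426⌉ = ⌈3052/426⌉ − ⌈2937/426⌉ = 8 − 7 = 1
n=25: ⌈(26·115+177)/426⌉ − ⌈(25·115+177)/426⌉ = ⌈3167/426⌉ − ⌈3052/426⌉ = 8 − 8 = 0
n=26: ⌈(27·115+177)/426⌉ − ⌈(26·115+177)/426⌉ = ⌈3282/426⌉ − ⌈3167/426⌉ = 8 − 8 = 0
n=27: ⌈(28·115+177)/426⌉ − ⌈(27·115+177)/426⌉ = ⌈3397/426⌉ − ⌈3282/426⌉ = 8 − 8 = 0
n=28: ⌈(29·115+177)/426⌉ − ⌈(28·115+177)/426⌉ = ⌈3512/426⌉ − ⌈3397/426⌉ = 9 − 8 = 1
n=29: ⌈(30·115+177)/426⌉ − ⌈(29·115+177)/426⌉ = ⌈3627/426⌉ − ⌈3512/426⌉ = 9 − 9 = 0
n=30: ⌈(31·115+177)/426⌉ − ⌈(30·115+177)/426⌉ = ⌈3742/426⌉ − ⌈3627/426⌉ = 9 − 9 = 0
n=31: ⌈(32·115+177)/426⌉ − ⌈(31·115+177)/426⌉ = ⌈3857/426⌉ − ⌈3742/426⌉ = 10 − 9 = 1
n=32: ⌈(33·115+177)/426⌉ − ⌈(32·115+177)/426⌉ = ⌈3972/426⌉ − ⌈3857/426⌉ = 10 − 10 = 0
n=33: ⌈(34·115+177)/426⌉ − ⌈(33·115+177)/426⌉ = ⌈4087/426⌉ − ⌈3972/426⌉ = 10 − 10 = 0
n=34: ⌈(35·115+177)/426⌉ − ⌈(34·115+177)/426⌉ = ⌈4202/426⌉ − ⌈4087/426⌉ = 10 − 10 = 0
n=35: ⌈(36·115+177)/426⌉ − ⌈(35·115+177)/426⌉ = ⌈4317/426⌉ − ⌈4202/426⌉ = 11 − 10 = 1
n=36: ⌈(37·115+177)/426⌉ − ⌈(36·115+177)/426⌉ = ⌈4432/426⌉ − ⌈4317/426⌉ = 11 − 11 = 0
n=37: ⌈(38·115+177)/426⌉ − ⌈(37·115+177)/426⌉ = ⌈4547/426⌉ − ⌈4432/426⌉ = 11 − 11 = 0
n=38: ⌈(39·115+177)/426⌉ − ⌈(38·115+177)/426⌉ = ⌈4662/426⌉ − ⌈4547/426⌉ = 11 − 11 = 0
n=39: ⌈(40·115+177)/426⌉ − ⌈(39·115+177)/426⌉ = ⌈4777/426⌉ − ⌈4662/426⌉ = 12 − 11 = 1
n=40: ⌈(41·115+177)/426⌉ − ⌈(40·115+177)/426⌉ = ⌈4892/426⌉ − ⌈4777/426⌉ = 12 − 12 = 0
n=41: ⌈(42·115+177)/426⌉ − ⌈(41·115+177)/426⌉ = ⌈5007/426⌉ − ⌈4892/426⌉ = 12 − 12 = 0
n=42: ⌈(43·115+177)/426⌉ − ⌈(42·115+177)/426⌉ = ⌈5122/426⌉ − ⌈5007/426⌉ = 13 − 12 = 1
n=43: ⌈(44·115+177)/426⌉ − ⌈(43·115+177)/426⌉ = ⌈5237/426⌉ − ⌈5122/426⌉ = 13 − 13 = 0

00100100010001001000100010001001000100010010


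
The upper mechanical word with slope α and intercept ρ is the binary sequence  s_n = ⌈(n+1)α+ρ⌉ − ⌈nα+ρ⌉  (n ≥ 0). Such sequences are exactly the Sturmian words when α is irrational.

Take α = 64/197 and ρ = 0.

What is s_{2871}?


(n+1)α + ρ = (2872·64) / 197 = 183808/197
nα + ρ     = (2871·64) / 197 = 183744/197
⌈183808/197⌉ = 934,  ⌈183744/197⌉ = 933
s_{2871} = 934 − 933 = 1

1


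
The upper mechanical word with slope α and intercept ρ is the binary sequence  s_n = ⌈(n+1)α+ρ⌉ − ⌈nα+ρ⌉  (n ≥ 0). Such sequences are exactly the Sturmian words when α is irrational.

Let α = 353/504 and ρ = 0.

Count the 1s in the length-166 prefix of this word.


#1s = Σ_{n=0}^{165} s_n = Σ_{n=0}^{165} (⌈(n+1)α+ρ⌉ − ⌈nα+ρ⌉)
the sum telescopes: every ⌈nα+ρ⌉ with 0 < n < 166 appears once with + and once with −, leaving ⌈166α+ρ⌉ − ⌈0·α+ρ⌉
166α + ρ = (166·353) / 504 = 58598/504
ρ = 0/504
⌈58598/504⌉ = 117,  ⌈0/504⌉ = 0
#1s = 117 − 0 = 117

117


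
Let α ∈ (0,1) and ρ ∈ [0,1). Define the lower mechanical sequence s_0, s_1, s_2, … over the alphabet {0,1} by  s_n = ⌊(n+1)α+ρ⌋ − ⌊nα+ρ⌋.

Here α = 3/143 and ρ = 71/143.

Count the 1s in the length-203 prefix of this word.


#1s = Σ_{n=0}^{202} s_n = Σ_{n=0}^{202} (⌊(n+1)α+ρ⌋ − ⌊nα+ρ⌋)
the sum telescopes: every ⌊nα+ρ⌋ with 0 < n < 203 appears once with + and once with −, leaving ⌊203α+ρ⌋ − ⌊0·α+ρ⌋
203α + ρ = (203·3 + 71) / 143 = 680/143
ρ = 71/143
⌊680/143⌋ = 4,  ⌊71/143⌋ = 0
#1s = 4 − 0 = 4

4


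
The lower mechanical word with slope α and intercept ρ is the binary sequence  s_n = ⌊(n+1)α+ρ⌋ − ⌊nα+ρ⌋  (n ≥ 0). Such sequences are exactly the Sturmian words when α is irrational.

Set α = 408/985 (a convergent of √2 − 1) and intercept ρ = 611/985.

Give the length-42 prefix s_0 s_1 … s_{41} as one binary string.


100101001010100101001010010101001010010101

n=0: ⌊(1·408+611)/985⌋ − ⌊(0·408+611)/985⌋ = ⌊1019/985⌋ − ⌊611/985⌋ = 1 − 0 = 1
n=1: ⌊(2·408+611)/985⌋ − ⌊(1·408+611)/985⌋ = ⌊1427/985⌋ − ⌊1019/985⌋ = 1 − 1 = 0
n=2: ⌊(3·408+611)/985⌋ − ⌊(2·408+611)/985⌋ = ⌊1835/985⌋ − ⌊1427/985⌋ = 1 − 1 = 0
n=3: ⌊(4·408+611)/985⌋ − ⌊(3·408+611)/985⌋ = ⌊2243/985⌋ − ⌊1835/985⌋ = 2 − 1 = 1
n=4: ⌊(5·408+611)/985⌋ − ⌊(4·408+611)/985⌋ = ⌊2651/985⌋ − ⌊2243/985⌋ = 2 − 2 = 0
n=5: ⌊(6·408+611)/985⌋ − ⌊(5·408+611)/985⌋ = ⌊3059/985⌋ − ⌊2651/985⌋ = 3 − 2 = 1
n=6: ⌊(7·408+611)/985⌋ − ⌊(6·408+611)/985⌋ = ⌊3467/985⌋ − ⌊3059/985⌋ = 3 − 3 = 0
n=7: ⌊(8·408+611)/985⌋ − ⌊(7·408+611)/985⌋ = ⌊3875/985⌋ − ⌊3467/985⌋ = 3 − 3 = 0
n=8: ⌊(9·408+611)/985⌋ − ⌊(8·408+611)/985⌋ = ⌊4283/985⌋ − ⌊3875/985⌋ = 4 − 3 = 1
n=9: ⌊(10·408+611)/985⌋ − ⌊(9·408+611)/985⌋ = ⌊4691/985⌋ − ⌊4283/985⌋ = 4 − 4 = 0
n=10: ⌊(11·408+611)/985⌋ − ⌊(10·408+611)/985⌋ = ⌊5099/985⌋ − ⌊4691/985⌋ = 5 − 4 = 1
n=11: ⌊(12·408+611)/985⌋ − ⌊(11·408+611)/985⌋ = ⌊5507/985⌋ − ⌊5099/985⌋ = 5 − 5 = 0
n=12: ⌊(13·408+611)/985⌋ − ⌊(12·408+611)/985⌋ = ⌊5915/985⌋ − ⌊5507/985⌋ = 6 − 5 = 1
n=13: ⌊(14·408+611)/985⌋ − ⌊(13·408+611)/985⌋ = ⌊6323/985⌋ − ⌊5915/985⌋ = 6 − 6 = 0
n=14: ⌊(15·408+611)/985⌋ − ⌊(14·408+611)/985⌋ = ⌊6731/985⌋ − ⌊6323/985⌋ = 6 − 6 = 0
n=15: ⌊(16·408+611)/985⌋ − ⌊(15·408+611)/985⌋ = ⌊7139/985⌋ − ⌊6731/985⌋ = 7 − 6 = 1
n=16: ⌊(17·408+611)/985⌋ − ⌊(16·408+611)/985⌋ = ⌊7547/985⌋ − ⌊7139/985⌋ = 7 − 7 = 0
n=17: ⌊(18·408+611)/985⌋ − ⌊(17·408+611)/985⌋ = ⌊7955/985⌋ − ⌊7547/985⌋ = 8 − 7 = 1
n=18: ⌊(19·408+611)/985⌋ − ⌊(18·408+611)/985⌋ = ⌊8363/985⌋ − ⌊7955/985⌋ = 8 − 8 = 0
n=19: ⌊(20·408+611)/985⌋ − ⌊(19·408+611)/985⌋ = ⌊8771/985⌋ − ⌊8363/985⌋ = 8 − 8 = 0
n=20: ⌊(21·408+611)/985⌋ − ⌊(20·408+611)/985⌋ = ⌊9179/985⌋ − ⌊8771/985⌋ = 9 − 8 = 1
n=21: ⌊(22·408+611)/985⌋ − ⌊(21·408+611)/985⌋ = ⌊9587/985⌋ − ⌊9179/985⌋ = 9 − 9 = 0
n=22: ⌊(23·408+611)/985⌋ − ⌊(22·408+611)/985⌋ = ⌊9995/985⌋ − ⌊9587/985⌋ = 10 − 9 = 1
n=23: ⌊(24·408+611)/985⌋ − ⌊(23·408+611)/985⌋ = ⌊10403/985⌋ − ⌊9995/985⌋ = 10 − 10 = 0
n=24: ⌊(25·408+611)/985⌋ − ⌊(24·408+611)/985⌋ = ⌊10811/985⌋ − ⌊10403/985⌋ = 10 − 10 = 0
n=25: ⌊(26·408+611)/985⌋ − ⌊(25·408+611)/985⌋ = ⌊11219/985⌋ − ⌊10811/985⌋ = 11 − 10 = 1
n=26: ⌊(27·408+611)/985⌋ − ⌊(26·408+611)/985⌋ = ⌊11627/985⌋ − ⌊11219/985⌋ = 11 − 11 = 0
n=27: ⌊(28·408+611)/985⌋ − ⌊(27·408+611)/985⌋ = ⌊12035/985⌋ − ⌊11627/985⌋ = 12 − 11 = 1
n=28: ⌊(29·408+611)/985⌋ − ⌊(28·408+611)/985⌋ = ⌊12443/985⌋ − ⌊12035/985⌋ = 12 − 12 = 0
n=29: ⌊(30·408+611)/985⌋ − ⌊(29·408+611)/985⌋ = ⌊12851/985⌋ − ⌊12443/985⌋ = 13 − 12 = 1
n=30: ⌊(31·408+611)/985⌋ − ⌊(30·408+611)/985⌋ = ⌊13259/985⌋ − ⌊12851/985⌋ = 13 − 13 = 0
n=31: ⌊(32·408+611)/985⌋ − ⌊(31·408+611)/985⌋ = ⌊13667/985⌋ − ⌊13259/985⌋ = 13 − 13 = 0
n=32: ⌊(33·408+611)/985⌋ − ⌊(32·408+611)/985⌋ = ⌊14075/985⌋ − ⌊13667/985⌋ = 14 − 13 = 1
n=33: ⌊(34·408+611)/985⌋ − ⌊(33·408+611)/985⌋ = ⌊14483/985⌋ − ⌊14075/985⌋ = 14 − 14 = 0
n=34: ⌊(35·408+611)/985⌋ − ⌊(34·408+611)/985⌋ = ⌊14891/985⌋ − ⌊14483/985⌋ = 15 − 14 = 1
n=35: ⌊(36·408+611)/985⌋ − ⌊(35·408+611)/985⌋ = ⌊15299/985⌋ − ⌊14891/985⌋ = 15 − 15 = 0
n=36: ⌊(37·408+611)/985⌋ − ⌊(36·408+611)/985⌋ = ⌊15707/985⌋ − ⌊15299/985⌋ = 15 − 15 = 0
n=37: ⌊(38·408+611)/985⌋ − ⌊(37·408+611)/985⌋ = ⌊16115/985⌋ − ⌊15707/985⌋ = 16 − 15 = 1
n=38: ⌊(39·408+611)/985⌋ − ⌊(38·408+611)/985⌋ = ⌊16523/985⌋ − ⌊16115/985⌋ = 16 − 16 = 0
n=39: ⌊(40·408+611)/985⌋ − ⌊(39·408+611)/985⌋ = ⌊16931/985⌋ − ⌊16523/985⌋ = 17 − 16 = 1
n=40: ⌊(41·408+611)/985⌋ − ⌊(40·408+611)/985⌋ = ⌊17339/985⌋ − ⌊16931/985⌋ = 17 − 17 = 0
n=41: ⌊(42·408+611)/985⌋ − ⌊(41·408+611)/985⌋ = ⌊17747/985⌋ − ⌊17339/985⌋ = 18 − 17 = 1


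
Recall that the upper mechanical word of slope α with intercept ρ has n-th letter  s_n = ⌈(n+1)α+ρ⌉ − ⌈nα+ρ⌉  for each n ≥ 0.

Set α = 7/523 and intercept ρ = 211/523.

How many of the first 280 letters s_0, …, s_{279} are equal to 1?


4

#1s = Σ_{n=0}^{279} s_n = Σ_{n=0}^{279} (⌈(n+1)α+ρ⌉ − ⌈nα+ρ⌉)
the sum telescopes: every ⌈nα+ρ⌉ with 0 < n < 280 appears once with + and once with −, leaving ⌈280α+ρ⌉ − ⌈0·α+ρ⌉
280α + ρ = (280·7 + 211) / 523 = 2171/523
ρ = 211/523
⌈2171/523⌉ = 5,  ⌈211/523⌉ = 1
#1s = 5 − 1 = 4


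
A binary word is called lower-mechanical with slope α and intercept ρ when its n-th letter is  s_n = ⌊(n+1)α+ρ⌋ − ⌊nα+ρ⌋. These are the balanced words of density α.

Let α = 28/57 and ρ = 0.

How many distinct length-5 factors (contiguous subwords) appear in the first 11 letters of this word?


t_n = ⌊(n·28)/57⌋ for n = 0 … 11:
  n=0…9: ⌊0/57⌋=0 ⌊28/57⌋=0 ⌊56/57⌋=0 ⌊84/57⌋=1 ⌊112/57⌋=1 ⌊140/57⌋=2 ⌊168/57⌋=2 ⌊196/57⌋=3 ⌊224/57⌋=3 ⌊252/57⌋=4
  n=10…11: ⌊280/57⌋=4 ⌊308/57⌋=5
s_n = t_(n+1) − t_n for n = 0 … 10 gives
prefix = 00101010101
slide a length-5 window over [0..4] … [6..10] (7 windows); first occurrence of each distinct factor:
  [  0..  4] 00101
  [  1..  5] 01010
  [  2..  6] 10101
  (the other 4 windows repeat one of these)
distinct factors: {00101, 01010, 10101}
count = 3  (Sturmian bound for length 5 is 6)

3


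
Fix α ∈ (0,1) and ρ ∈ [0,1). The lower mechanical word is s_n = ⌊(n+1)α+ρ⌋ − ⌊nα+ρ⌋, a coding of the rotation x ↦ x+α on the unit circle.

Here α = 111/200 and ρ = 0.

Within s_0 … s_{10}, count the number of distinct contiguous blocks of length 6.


3

t_n = ⌊(n·111)/200⌋ for n = 0 … 11:
  n=0…9: ⌊0/200⌋=0 ⌊111/200⌋=0 ⌊222/200⌋=1 ⌊333/200⌋=1 ⌊444/200⌋=2 ⌊555/200⌋=2 ⌊666/200⌋=3 ⌊777/200⌋=3 ⌊888/200⌋=4 ⌊999/200⌋=4
  n=10…11: ⌊1110/200⌋=5 ⌊1221/200⌋=6
s_n = t_(n+1) − t_n for n = 0 … 10 gives
prefix = 01010101011
slide a length-6 window over [0..5] … [5..10] (6 windows); first occurrence of each distinct factor:
  [  0..  5] 010101
  [  1..  6] 101010
  [  5.. 10] 101011
  (the other 3 windows repeat one of these)
distinct factors: {010101, 101010, 101011}
count = 3  (Sturmian bound for length 6 is 7)


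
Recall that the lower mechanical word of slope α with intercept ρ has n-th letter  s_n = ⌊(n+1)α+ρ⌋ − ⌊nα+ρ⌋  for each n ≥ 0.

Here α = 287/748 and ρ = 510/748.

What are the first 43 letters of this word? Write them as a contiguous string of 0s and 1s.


n=0: ⌊(1·287+510)/748⌋ − ⌊(0·287+510)/748⌋ = ⌊797/748⌋ − ⌊510/748⌋ = 1 − 0 = 1
n=1: ⌊(2·287+510)/748⌋ − ⌊(1·287+510)/748⌋ = ⌊1084/748⌋ − ⌊797/748⌋ = 1 − 1 = 0
n=2: ⌊(3·287+510)/748⌋ − ⌊(2·287+510)/748⌋ = ⌊1371/748⌋ − ⌊1084/748⌋ = 1 − 1 = 0
n=3: ⌊(4·287+510)/748⌋ − ⌊(3·287+510)/748⌋ = ⌊1658/748⌋ − ⌊1371/748⌋ = 2 − 1 = 1
n=4: ⌊(5·287+510)/748⌋ − ⌊(4·287+510)/748⌋ = ⌊1945/748⌋ − ⌊1658/748⌋ = 2 − 2 = 0
n=5: ⌊(6·287+510)/748⌋ − ⌊(5·287+510)/748⌋ = ⌊2232/748⌋ − ⌊1945/748⌋ = 2 − 2 = 0
n=6: ⌊(7·287+510)/748⌋ − ⌊(6·287+510)/748⌋ = ⌊2519/748⌋ − ⌊2232/748⌋ = 3 − 2 = 1
n=7: ⌊(8·287+510)/748⌋ − ⌊(7·287+510)/748⌋ = ⌊2806/748⌋ − ⌊2519/748⌋ = 3 − 3 = 0
n=8: ⌊(9·287+510)/748⌋ − ⌊(8·287+510)/748⌋ = ⌊3093/748⌋ − ⌊2806/748⌋ = 4 − 3 = 1
n=9: ⌊(10·287+510)/748⌋ − ⌊(9·287+510)/748⌋ = ⌊3380/748⌋ − ⌊3093/748⌋ = 4 − 4 = 0
n=10: ⌊(11·287+510)/748⌋ − ⌊(10·287+510)/748⌋ = ⌊3667/748⌋ − ⌊3380/748⌋ = 4 − 4 = 0
n=11: ⌊(12·287+510)/748⌋ − ⌊(11·287+510)/748⌋ = ⌊3954/748⌋ − ⌊3667/748⌋ = 5 − 4 = 1
n=12: ⌊(13·287+510)/748⌋ − ⌊(12·287+510)/748⌋ = ⌊4241/748⌋ − ⌊3954/748⌋ = 5 − 5 = 0
n=13: ⌊(14·287+510)/748⌋ − ⌊(13·287+510)/748⌋ = ⌊4528/748⌋ − ⌊4241/748⌋ = 6 − 5 = 1
n=14: ⌊(15·287+510)/748⌋ − ⌊(14·287+510)/748⌋ = ⌊4815/748⌋ − ⌊4528/748⌋ = 6 − 6 = 0
n=15: ⌊(16·287+510)/748⌋ − ⌊(15·287+510)/748⌋ = ⌊5102/748⌋ − ⌊4815/748⌋ = 6 − 6 = 0
n=16: ⌊(17·287+510)/748⌋ − ⌊(16·287+510)/748⌋ = ⌊5389/748⌋ − ⌊5102/748⌋ = 7 − 6 = 1
n=17: ⌊(18·287+510)/748⌋ − ⌊(17·287+510)/748⌋ = ⌊5676/748⌋ − ⌊5389/748⌋ = 7 − 7 = 0
n=18: ⌊(19·287+510)/748⌋ − ⌊(18·287+510)/748⌋ = ⌊5963/748⌋ − ⌊5676/748⌋ = 7 − 7 = 0
n=19: ⌊(20·287+510)/748⌋ − ⌊(19·287+510)/748⌋ = ⌊6250/748⌋ − ⌊5963/748⌋ = 8 − 7 = 1
n=20: ⌊(21·287+510)/748⌋ − ⌊(20·287+510)/748⌋ = ⌊6537/748⌋ − ⌊6250/748⌋ = 8 − 8 = 0
n=21: ⌊(22·287+510)/748⌋ − ⌊(21·287+510)/748⌋ = ⌊6824/748⌋ − ⌊6537/748⌋ = 9 − 8 = 1
n=22: ⌊(23·287+510)/748⌋ − ⌊(22·287+510)/748⌋ = ⌊7111/748⌋ − ⌊6824/748⌋ = 9 − 9 = 0
n=23: ⌊(24·287+510)/748⌋ − ⌊(23·287+510)/748⌋ = ⌊7398/748⌋ − ⌊7111/748⌋ = 9 − 9 = 0
n=24: ⌊(25·287+510)/748⌋ − ⌊(24·287+510)/748⌋ = ⌊7685/748⌋ − ⌊7398/748⌋ = 10 − 9 = 1
n=25: ⌊(26·287+510)/748⌋ − ⌊(25·287+510)/748⌋ = ⌊7972/748⌋ − ⌊7685/748⌋ = 10 − 10 = 0
n=26: ⌊(27·287+510)/748⌋ − ⌊(26·287+510)/748⌋ = ⌊8259/748⌋ − ⌊7972/748⌋ = 11 − 10 = 1
n=27: ⌊(28·287+510)/748⌋ − ⌊(27·287+510)/748⌋ = ⌊8546/748⌋ − ⌊8259/748⌋ = 11 − 11 = 0
n=28: ⌊(29·287+510)/748⌋ − ⌊(28·287+510)/748⌋ = ⌊8833/748⌋ − ⌊8546/748⌋ = 11 − 11 = 0
n=29: ⌊(30·287+510)/748⌋ − ⌊(29·287+510)/748⌋ = ⌊9120/748⌋ − ⌊8833/748⌋ = 12 − 11 = 1
n=30: ⌊(31·287+510)/748⌋ − ⌊(30·287+510)/748⌋ = ⌊9407/748⌋ − ⌊9120/748⌋ = 12 − 12 = 0
n=31: ⌊(32·287+510)/748⌋ − ⌊(31·287+510)/748⌋ = ⌊9694/748⌋ − ⌊9407/748⌋ = 12 − 12 = 0
n=32: ⌊(33·287+510)/748⌋ − ⌊(32·287+510)/748⌋ = ⌊9981/748⌋ − ⌊9694/748⌋ = 13 − 12 = 1
n=33: ⌊(34·287+510)/748⌋ − ⌊(33·287+510)/748⌋ = ⌊10268/748⌋ − ⌊9981/748⌋ = 13 − 13 = 0
n=34: ⌊(35·287+510)/748⌋ − ⌊(34·287+510)/748⌋ = ⌊10555/748⌋ − ⌊10268/748⌋ = 14 − 13 = 1
n=35: ⌊(36·287+510)/748⌋ − ⌊(35·287+510)/748⌋ = ⌊10842/748⌋ − ⌊10555/748⌋ = 14 − 14 = 0
n=36: ⌊(37·287+510)/748⌋ − ⌊(36·287+510)/748⌋ = ⌊11129/748⌋ − ⌊10842/748⌋ = 14 − 14 = 0
n=37: ⌊(38·287+510)/748⌋ − ⌊(37·287+510)/748⌋ = ⌊11416/748⌋ − ⌊11129/748⌋ = 15 − 14 = 1
n=38: ⌊(39·287+510)/748⌋ − ⌊(38·287+510)/748⌋ = ⌊11703/748⌋ − ⌊11416/748⌋ = 15 − 15 = 0
n=39: ⌊(40·287+510)/748⌋ − ⌊(39·287+510)/748⌋ = ⌊11990/748⌋ − ⌊11703/748⌋ = 16 − 15 = 1
n=40: ⌊(41·287+510)/748⌋ − ⌊(40·287+510)/748⌋ = ⌊12277/748⌋ − ⌊11990/748⌋ = 16 − 16 = 0
n=41: ⌊(42·287+510)/748⌋ − ⌊(41·287+510)/748⌋ = ⌊12564/748⌋ − ⌊12277/748⌋ = 16 − 16 = 0
n=42: ⌊(43·287+510)/748⌋ − ⌊(42·287+510)/748⌋ = ⌊12851/748⌋ − ⌊12564/748⌋ = 17 − 16 = 1

1001001010010100100101001010010010100101001


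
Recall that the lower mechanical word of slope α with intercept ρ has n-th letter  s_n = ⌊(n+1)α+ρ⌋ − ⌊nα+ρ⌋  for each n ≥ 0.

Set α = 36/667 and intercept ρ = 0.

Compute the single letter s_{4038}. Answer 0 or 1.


0

(n+1)α + ρ = (4039·36) / 667 = 145404/667
nα + ρ     = (4038·36) / 667 = 145368/667
⌊145404/667⌋ = 217,  ⌊145368/667⌋ = 217
s_{4038} = 217 − 217 = 0


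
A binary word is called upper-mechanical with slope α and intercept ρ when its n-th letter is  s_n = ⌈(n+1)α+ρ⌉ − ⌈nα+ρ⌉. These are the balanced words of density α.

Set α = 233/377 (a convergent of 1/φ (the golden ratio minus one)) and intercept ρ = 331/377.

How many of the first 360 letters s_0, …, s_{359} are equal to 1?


223

#1s = Σ_{n=0}^{359} s_n = Σ_{n=0}^{359} (⌈(n+1)α+ρ⌉ − ⌈nα+ρ⌉)
the sum telescopes: every ⌈nα+ρ⌉ with 0 < n < 360 appears once with + and once with −, leaving ⌈360α+ρ⌉ − ⌈0·α+ρ⌉
360α + ρ = (360·233 + 331) / 377 = 84211/377
ρ = 331/377
⌈84211/377⌉ = 224,  ⌈331/377⌉ = 1
#1s = 224 − 1 = 223


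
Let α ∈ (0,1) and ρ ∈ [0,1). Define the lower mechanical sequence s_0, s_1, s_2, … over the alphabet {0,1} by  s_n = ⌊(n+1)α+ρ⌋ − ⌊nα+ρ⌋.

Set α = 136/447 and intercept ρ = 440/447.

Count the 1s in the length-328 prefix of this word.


100

#1s = Σ_{n=0}^{327} s_n = Σ_{n=0}^{327} (⌊(n+1)α+ρ⌋ − ⌊nα+ρ⌋)
the sum telescopes: every ⌊nα+ρ⌋ with 0 < n < 328 appears once with + and once with −, leaving ⌊328α+ρ⌋ − ⌊0·α+ρ⌋
328α + ρ = (328·136 + 440) / 447 = 45048/447
ρ = 440/447
⌊45048/447⌋ = 100,  ⌊440/447⌋ = 0
#1s = 100 − 0 = 100


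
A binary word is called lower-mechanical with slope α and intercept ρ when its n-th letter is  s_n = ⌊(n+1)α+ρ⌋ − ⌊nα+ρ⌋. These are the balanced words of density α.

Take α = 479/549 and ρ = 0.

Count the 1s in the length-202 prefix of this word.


176

#1s = Σ_{n=0}^{201} s_n = Σ_{n=0}^{201} (⌊(n+1)α+ρ⌋ − ⌊nα+ρ⌋)
the sum telescopes: every ⌊nα+ρ⌋ with 0 < n < 202 appears once with + and once with −, leaving ⌊202α+ρ⌋ − ⌊0·α+ρ⌋
202α + ρ = (202·479) / 549 = 96758/549
ρ = 0/549
⌊96758/549⌋ = 176,  ⌊0/549⌋ = 0
#1s = 176 − 0 = 176


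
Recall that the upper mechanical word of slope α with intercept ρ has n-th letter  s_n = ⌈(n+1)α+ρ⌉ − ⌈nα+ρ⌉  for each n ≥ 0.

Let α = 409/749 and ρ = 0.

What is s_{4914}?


0

(n+1)α + ρ = (4915·409) / 749 = 2010235/749
nα + ρ     = (4914·409) / 749 = 2009826/749
⌈2010235/749⌉ = 2684,  ⌈2009826/749⌉ = 2684
s_{4914} = 2684 − 2684 = 0


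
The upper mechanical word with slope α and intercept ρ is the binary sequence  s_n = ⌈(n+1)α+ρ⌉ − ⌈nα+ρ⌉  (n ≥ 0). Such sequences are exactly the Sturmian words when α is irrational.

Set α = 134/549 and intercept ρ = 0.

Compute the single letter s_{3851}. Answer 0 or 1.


(n+1)α + ρ = (3852·134) / 549 = 516168/549
nα + ρ     = (3851·134) / 549 = 516034/549
⌈516168/549⌉ = 941,  ⌈516034/549⌉ = 940
s_{3851} = 941 − 940 = 1

1


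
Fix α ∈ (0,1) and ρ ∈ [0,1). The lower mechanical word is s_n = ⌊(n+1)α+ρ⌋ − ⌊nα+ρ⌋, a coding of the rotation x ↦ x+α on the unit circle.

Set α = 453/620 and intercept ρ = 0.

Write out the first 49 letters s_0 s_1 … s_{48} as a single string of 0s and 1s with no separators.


0110111011101101110111011011101110111011011101110

n=0: ⌊(1·453)/620⌋ − ⌊(0·453)/620⌋ = ⌊453/620⌋ − ⌊0/620⌋ = 0 − 0 = 0
n=1: ⌊(2·453)/620⌋ − ⌊(1·453)/620⌋ = ⌊906/620⌋ − ⌊453/620⌋ = 1 − 0 = 1
n=2: ⌊(3·453)/620⌋ − ⌊(2·453)/620⌋ = ⌊1359/620⌋ − ⌊906/620⌋ = 2 − 1 = 1
n=3: ⌊(4·453)/620⌋ − ⌊(3·453)/620⌋ = ⌊1812/620⌋ − ⌊1359/620⌋ = 2 − 2 = 0
n=4: ⌊(5·453)/620⌋ − ⌊(4·453)/620⌋ = ⌊2265/620⌋ − ⌊1812/620⌋ = 3 − 2 = 1
n=5: ⌊(6·453)/620⌋ − ⌊(5·453)/620⌋ = ⌊2718/620⌋ − ⌊2265/620⌋ = 4 − 3 = 1
n=6: ⌊(7·453)/620⌋ − ⌊(6·453)/620⌋ = ⌊3171/620⌋ − ⌊2718/620⌋ = 5 − 4 = 1
n=7: ⌊(8·453)/620⌋ − ⌊(7·453)/620⌋ = ⌊3624/620⌋ − ⌊3171/620⌋ = 5 − 5 = 0
n=8: ⌊(9·453)/620⌋ − ⌊(8·453)/620⌋ = ⌊4077/620⌋ − ⌊3624/620⌋ = 6 − 5 = 1
n=9: ⌊(10·453)/620⌋ − ⌊(9·453)/620⌋ = ⌊4530/620⌋ − ⌊4077/620⌋ = 7 − 6 = 1
n=10: ⌊(11·453)/620⌋ − ⌊(10·453)/620⌋ = ⌊4983/620⌋ − ⌊4530/620⌋ = 8 − 7 = 1
n=11: ⌊(12·453)/620⌋ − ⌊(11·453)/620⌋ = ⌊5436/620⌋ − ⌊4983/620⌋ = 8 − 8 = 0
n=12: ⌊(13·453)/620⌋ − ⌊(12·453)/620⌋ = ⌊5889/620⌋ − ⌊5436/620⌋ = 9 − 8 = 1
n=13: ⌊(14·453)/620⌋ − ⌊(13·453)/620⌋ = ⌊6342/620⌋ − ⌊5889/620⌋ = 10 − 9 = 1
n=14: ⌊(15·453)/620⌋ − ⌊(14·453)/620⌋ = ⌊6795/620⌋ − ⌊6342/620⌋ = 10 − 10 = 0
n=15: ⌊(16·453)/620⌋ − ⌊(15·453)/620⌋ = ⌊7248/620⌋ − ⌊6795/620⌋ = 11 − 10 = 1
n=16: ⌊(17·453)/620⌋ − ⌊(16·453)/620⌋ = ⌊7701/620⌋ − ⌊7248/620⌋ = 12 − 11 = 1
n=17: ⌊(18·453)/620⌋ − ⌊(17·453)/620⌋ = ⌊8154/620⌋ − ⌊7701/620⌋ = 13 − 12 = 1
n=18: ⌊(19·453)/620⌋ − ⌊(18·453)/620⌋ = ⌊8607/620⌋ − ⌊8154/620⌋ = 13 − 13 = 0
n=19: ⌊(20·453)/620⌋ − ⌊(19·453)/620⌋ = ⌊9060/620⌋ − ⌊8607/620⌋ = 14 − 13 = 1
n=20: ⌊(21·453)/620⌋ − ⌊(20·453)/620⌋ = ⌊9513/620⌋ − ⌊9060/620⌋ = 15 − 14 = 1
n=21: ⌊(22·453)/620⌋ − ⌊(21·453)/620⌋ = ⌊9966/620⌋ − ⌊9513/620⌋ = 16 − 15 = 1
n=22: ⌊(23·453)/620⌋ − ⌊(22·453)/620⌋ = ⌊10419/620⌋ − ⌊9966/620⌋ = 16 − 16 = 0
n=23: ⌊(24·453)/620⌋ − ⌊(23·453)/620⌋ = ⌊10872/620⌋ − ⌊10419/620⌋ = 17 − 16 = 1
n=24: ⌊(25·453)/620⌋ − ⌊(24·453)/620⌋ = ⌊11325/620⌋ − ⌊10872/620⌋ = 18 − 17 = 1
n=25: ⌊(26·453)/620⌋ − ⌊(25·453)/620⌋ = ⌊11778/620⌋ − ⌊11325/620⌋ = 18 − 18 = 0
n=26: ⌊(27·453)/620⌋ − ⌊(26·453)/620⌋ = ⌊12231/620⌋ − ⌊11778/620⌋ = 19 − 18 = 1
n=27: ⌊(28·453)/620⌋ − ⌊(27·453)/620⌋ = ⌊12684/620⌋ − ⌊12231/620⌋ = 20 − 19 = 1
n=28: ⌊(29·453)/620⌋ − ⌊(28·453)/620⌋ = ⌊13137/620⌋ − ⌊12684/620⌋ = 21 − 20 = 1
n=29: ⌊(30·453)/620⌋ − ⌊(29·453)/620⌋ = ⌊13590/620⌋ − ⌊13137/620⌋ = 21 − 21 = 0
n=30: ⌊(31·453)/620⌋ − ⌊(30·453)/620⌋ = ⌊14043/620⌋ − ⌊13590/620⌋ = 22 − 21 = 1
n=31: ⌊(32·453)/620⌋ − ⌊(31·453)/620⌋ = ⌊14496/620⌋ − ⌊14043/620⌋ = 23 − 22 = 1
n=32: ⌊(33·453)/620⌋ − ⌊(32·453)/620⌋ = ⌊14949/620⌋ − ⌊14496/620⌋ = 24 − 23 = 1
n=33: ⌊(34·453)/620⌋ − ⌊(33·453)/620⌋ = ⌊15402/620⌋ − ⌊14949/620⌋ = 24 − 24 = 0
n=34: ⌊(35·453)/620⌋ − ⌊(34·453)/620⌋ = ⌊15855/620⌋ − ⌊15402/620⌋ = 25 − 24 = 1
n=35: ⌊(36·453)/620⌋ − ⌊(35·453)/620⌋ = ⌊16308/620⌋ − ⌊15855/620⌋ = 26 − 25 = 1
n=36: ⌊(37·453)/620⌋ − ⌊(36·453)/620⌋ = ⌊16761/620⌋ − ⌊16308/620⌋ = 27 − 26 = 1
n=37: ⌊(38·453)/620⌋ − ⌊(37·453)/620⌋ = ⌊17214/620⌋ − ⌊16761/620⌋ = 27 − 27 = 0
n=38: ⌊(39·453)/620⌋ − ⌊(38·453)/620⌋ = ⌊17667/620⌋ − ⌊17214/620⌋ = 28 − 27 = 1
n=39: ⌊(40·453)/620⌋ − ⌊(39·453)/620⌋ = ⌊18120/620⌋ − ⌊17667/620⌋ = 29 − 28 = 1
n=40: ⌊(41·453)/620⌋ − ⌊(40·453)/620⌋ = ⌊18573/620⌋ − ⌊18120/620⌋ = 29 − 29 = 0
n=41: ⌊(42·453)/620⌋ − ⌊(41·453)/620⌋ = ⌊19026/620⌋ − ⌊18573/620⌋ = 30 − 29 = 1
n=42: ⌊(43·453)/620⌋ − ⌊(42·453)/620⌋ = ⌊19479/620⌋ − ⌊19026/620⌋ = 31 − 30 = 1
n=43: ⌊(44·453)/620⌋ − ⌊(43·453)/620⌋ = ⌊19932/620⌋ − ⌊19479/620⌋ = 32 − 31 = 1
n=44: ⌊(45·453)/620⌋ − ⌊(44·453)/620⌋ = ⌊20385/620⌋ − ⌊19932/620⌋ = 32 − 32 = 0
n=45: ⌊(46·453)/620⌋ − ⌊(45·453)/620⌋ = ⌊20838/620⌋ − ⌊20385/620⌋ = 33 − 32 = 1
n=46: ⌊(47·453)/620⌋ − ⌊(46·453)/620⌋ = ⌊21291/620⌋ − ⌊20838/620⌋ = 34 − 33 = 1
n=47: ⌊(48·453)/620⌋ − ⌊(47·453)/620⌋ = ⌊21744/620⌋ − ⌊21291/620⌋ = 35 − 34 = 1
n=48: ⌊(49·453)/620⌋ − ⌊(48·453)/620⌋ = ⌊22197/620⌋ − ⌊21744/620⌋ = 35 − 35 = 0


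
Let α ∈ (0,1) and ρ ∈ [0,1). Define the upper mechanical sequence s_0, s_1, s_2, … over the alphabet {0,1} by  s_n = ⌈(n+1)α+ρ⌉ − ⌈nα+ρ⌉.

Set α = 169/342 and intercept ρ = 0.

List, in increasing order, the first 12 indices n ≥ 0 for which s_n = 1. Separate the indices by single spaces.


n=0: ⌈169/342⌉−⌈0/342⌉ = 1−0 = 1  ← one
n=1: ⌈338/342⌉−⌈169/342⌉ = 1−1 = 0
n=2: ⌈507/342⌉−⌈338/342⌉ = 2−1 = 1  ← one
n=3: ⌈676/342⌉−⌈507/342⌉ = 2−2 = 0
n=4: ⌈845/342⌉−⌈676/342⌉ = 3−2 = 1  ← one
n=5: ⌈1014/342⌉−⌈845/342⌉ = 3−3 = 0
n=6: ⌈1183/342⌉−⌈1014/342⌉ = 4−3 = 1  ← one
n=7: ⌈1352/342⌉−⌈1183/342⌉ = 4−4 = 0
n=8: ⌈1521/342⌉−⌈1352/342⌉ = 5−4 = 1  ← one
n=9: ⌈1690/342⌉−⌈1521/342⌉ = 5−5 = 0
n=10: ⌈1859/342⌉−⌈1690/342⌉ = 6−5 = 1  ← one
n=11: ⌈2028/342⌉−⌈1859/342⌉ = 6−6 = 0
n=12: ⌈2197/342⌉−⌈2028/342⌉ = 7−6 = 1  ← one
n=13: ⌈2366/342⌉−⌈2197/342⌉ = 7−7 = 0
n=14: ⌈2535/342⌉−⌈2366/342⌉ = 8−7 = 1  ← one
n=15: ⌈2704/342⌉−⌈2535/342⌉ = 8−8 = 0
n=16: ⌈2873/342⌉−⌈2704/342⌉ = 9−8 = 1  ← one
n=17: ⌈3042/342⌉−⌈2873/342⌉ = 9−9 = 0
n=18: ⌈3211/342⌉−⌈3042/342⌉ = 10−9 = 1  ← one
n=19: ⌈3380/342⌉−⌈3211/342⌉ = 10−10 = 0
n=20: ⌈3549/342⌉−⌈3380/342⌉ = 11−10 = 1  ← one
n=21: ⌈3718/342⌉−⌈3549/342⌉ = 11−11 = 0
n=22: ⌈3887/342⌉−⌈3718/342⌉ = 12−11 = 1  ← one
positions of the first 12 ones: 0 2 4 6 8 10 12 14 16 18 20 22

0 2 4 6 8 10 12 14 16 18 20 22
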